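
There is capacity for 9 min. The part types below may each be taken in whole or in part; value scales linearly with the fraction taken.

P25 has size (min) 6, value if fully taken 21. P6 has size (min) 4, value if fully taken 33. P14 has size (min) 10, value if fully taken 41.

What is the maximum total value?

53.5

Best value per unit of size first: P6 33/4≈8.25, P14 41/10≈4.1, P25 21/6≈3.5.
Take all of P6 (4 min, value 33) ; 5 min left.
Only 5 min remain; take 5/10 of P14 for value 41×5/10 = 20.5.
Total value = 53.5.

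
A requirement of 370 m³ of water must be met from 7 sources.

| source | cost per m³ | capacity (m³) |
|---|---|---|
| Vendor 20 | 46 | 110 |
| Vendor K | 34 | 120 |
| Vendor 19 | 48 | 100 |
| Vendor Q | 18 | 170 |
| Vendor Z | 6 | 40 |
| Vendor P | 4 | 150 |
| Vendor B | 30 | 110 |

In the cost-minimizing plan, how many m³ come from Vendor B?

10

Cheapest first:
Vendor P at 4: take all 150 m³ — 220 still needed.
Vendor Z (6): use full 40 — 180 m³ to go.
Take 170 from Vendor Q at 18 — need 10 more.
Vendor B (30): take the remaining 10 — done.
Vendor K, Vendor 20, Vendor 19: unused.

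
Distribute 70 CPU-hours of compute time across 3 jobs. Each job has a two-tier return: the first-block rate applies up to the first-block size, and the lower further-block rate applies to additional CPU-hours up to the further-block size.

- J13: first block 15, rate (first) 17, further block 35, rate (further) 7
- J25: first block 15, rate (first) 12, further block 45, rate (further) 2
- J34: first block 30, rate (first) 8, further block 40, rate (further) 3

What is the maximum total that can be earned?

Treat each block as its own option and order by rate: J13/first 17 > J25/first 12 > J34/first 8 > J13/second 7 > J34/second 3 > J25/second 2.
J13/first (17): +15 → 55 left.
J25/first (12): +15 → 40 left.
J34 first at 8: fill all 30 → 10 left.
10 remain; put them into J13 second at 7.
Total = 17×15 + 12×15 + 8×30 + 7×10 = 745.

745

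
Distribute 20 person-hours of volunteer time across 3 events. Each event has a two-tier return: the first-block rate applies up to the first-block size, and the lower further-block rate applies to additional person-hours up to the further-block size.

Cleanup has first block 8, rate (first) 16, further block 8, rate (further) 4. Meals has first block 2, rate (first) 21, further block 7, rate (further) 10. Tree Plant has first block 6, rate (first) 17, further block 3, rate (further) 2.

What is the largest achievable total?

312

Rank every tier by rate: Meals/T1 21 > Tree Plant/T1 17 > Cleanup/T1 16 > Meals/T2 10 > Cleanup/T2 4 > Tree Plant/T2 2.
Fill Meals T1 block (2 at 21) — 18 left.
Fill Tree Plant T1 block (6 at 17) — 12 left.
Fill Cleanup T1 block (8 at 16) — 4 left.
Meals/T2: +4 of 7 at 10; pool empty.
Total = 21×2 + 17×6 + 16×8 + 10×4 = 312.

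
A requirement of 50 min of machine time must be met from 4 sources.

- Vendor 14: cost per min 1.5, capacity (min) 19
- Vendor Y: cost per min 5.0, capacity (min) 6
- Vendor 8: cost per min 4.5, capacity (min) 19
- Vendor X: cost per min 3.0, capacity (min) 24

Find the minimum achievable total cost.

132

Cheapest first:
Vendor 14 at 1.5: take all 19 min → 31 still needed.
Vendor X at 3.0: take all 24 min → 7 still needed.
Take 7 from Vendor 8 at 4.5 to finish.
Vendor Y: unused.
Cost = 19×1.5 + 24×3.0 + 7×4.5 = 132.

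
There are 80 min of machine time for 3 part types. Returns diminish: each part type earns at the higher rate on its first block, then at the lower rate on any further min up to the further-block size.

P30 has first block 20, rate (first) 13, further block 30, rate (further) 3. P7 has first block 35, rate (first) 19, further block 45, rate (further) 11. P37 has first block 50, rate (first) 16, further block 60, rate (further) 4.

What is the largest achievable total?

Treat each block as its own option and order by rate: P7/tier1 19 > P37/tier1 16 > P30/tier1 13 > P7/tier2 11 > P37/tier2 4 > P30/tier2 3.
P7/tier1 (19): +35 ; 45 left.
45 remain; put them into P37 tier1 at 16.
Total = 19×35 + 16×45 = 1385.

1385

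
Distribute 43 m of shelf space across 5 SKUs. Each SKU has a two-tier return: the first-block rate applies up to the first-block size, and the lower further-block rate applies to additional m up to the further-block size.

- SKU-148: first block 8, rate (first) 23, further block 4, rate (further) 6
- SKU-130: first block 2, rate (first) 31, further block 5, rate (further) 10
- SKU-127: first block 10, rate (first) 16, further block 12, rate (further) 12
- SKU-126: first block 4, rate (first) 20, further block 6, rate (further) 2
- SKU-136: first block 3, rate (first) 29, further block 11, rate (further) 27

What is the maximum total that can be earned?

930

Order all 10 blocks by rate: SKU-130/tier1 31 > SKU-136/tier1 29 > SKU-136/tier2 27 > SKU-148/tier1 23 > SKU-126/tier1 20 > SKU-127/tier1 16 > SKU-127/tier2 12 > SKU-130/tier2 10 > SKU-148/tier2 6 > SKU-126/tier2 2.
Fill SKU-130 tier1 block (2 at 31) → 41 left.
Fill SKU-136 tier1 block (3 at 29) → 38 left.
Fill SKU-136 tier2 block (11 at 27) → 27 left.
SKU-148 tier1 at 23: fill all 8 → 19 left.
SKU-126 tier1 at 20: fill all 4 → 15 left.
SKU-127/tier1 (16): +10 → 5 left.
SKU-127/tier2: +5 of 12 at 12; pool empty.
Total = 31×2 + 29×3 + 27×11 + 23×8 + 20×4 + 16×10 + 12×5 = 930.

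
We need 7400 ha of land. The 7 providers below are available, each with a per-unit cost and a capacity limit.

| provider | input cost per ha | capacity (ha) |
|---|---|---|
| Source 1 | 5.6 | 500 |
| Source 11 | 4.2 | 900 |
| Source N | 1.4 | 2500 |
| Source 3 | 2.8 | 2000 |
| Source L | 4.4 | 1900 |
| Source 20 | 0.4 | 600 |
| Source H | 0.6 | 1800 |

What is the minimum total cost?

12520

Cheapest first:
Source 20 at 0.4: take all 600 ha → 6800 still needed.
Source H (0.6): use full 1800 → 5000 ha to go.
Take 2500 from Source N at 1.4 → need 2500 more.
Source 3 (2.8): use full 2000 → 500 ha to go.
Take 500 from Source 11 at 4.2 to finish.
Source L, Source 1: unused.
Cost = 600×0.4 + 1800×0.6 + 2500×1.4 + 2000×2.8 + 500×4.2 = 12520.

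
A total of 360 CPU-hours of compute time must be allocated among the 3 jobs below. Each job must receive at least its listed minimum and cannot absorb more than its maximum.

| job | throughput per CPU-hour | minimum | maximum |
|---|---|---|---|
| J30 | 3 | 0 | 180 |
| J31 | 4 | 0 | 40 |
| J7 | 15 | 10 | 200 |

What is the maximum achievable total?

Meeting every minimum uses 0+0+10 = 10 CPU-hours, leaving 350.
Rank by throughput per CPU-hour: J7 15 > J31 4 > J30 3.
J7 takes 190 more to reach its cap of 200 ; 160 left.
J31: +40 to 40 (cap) ; 120 left.
J30 has room for 180 more but only 120 remain, so it gets 120.
Total = 3×120 + 4×40 + 15×200 = 3520.

3520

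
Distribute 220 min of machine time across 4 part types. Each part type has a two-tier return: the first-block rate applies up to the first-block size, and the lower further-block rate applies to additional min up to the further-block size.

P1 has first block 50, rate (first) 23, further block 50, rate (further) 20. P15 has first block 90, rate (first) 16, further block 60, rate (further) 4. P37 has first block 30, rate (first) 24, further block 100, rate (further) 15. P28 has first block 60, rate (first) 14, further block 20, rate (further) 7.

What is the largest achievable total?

4310

Order all 8 blocks by rate: P37/first 24 > P1/first 23 > P1/second 20 > P15/first 16 > P37/second 15 > P28/first 14 > P28/second 7 > P15/second 4.
P37 first at 24: fill all 30 ; 190 left.
P1/first (23): +50 ; 140 left.
P1 second at 20: fill all 50 ; 90 left.
P15 first at 16: fill all 90 ; 0 left.
Total = 24×30 + 23×50 + 20×50 + 16×90 = 4310.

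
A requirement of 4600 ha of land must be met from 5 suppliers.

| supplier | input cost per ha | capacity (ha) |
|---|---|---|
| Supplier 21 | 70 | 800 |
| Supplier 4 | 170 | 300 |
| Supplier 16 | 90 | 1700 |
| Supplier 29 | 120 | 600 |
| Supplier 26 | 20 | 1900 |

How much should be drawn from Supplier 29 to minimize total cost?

200

Fill from the cheapest supplier first.
Supplier 26 (20): use full 1900 → 2700 ha to go.
Take 800 from Supplier 21 at 70 → need 1900 more.
Take 1700 from Supplier 16 at 90 → need 200 more.
Take 200 from Supplier 29 at 120 to finish.
Supplier 4: unused.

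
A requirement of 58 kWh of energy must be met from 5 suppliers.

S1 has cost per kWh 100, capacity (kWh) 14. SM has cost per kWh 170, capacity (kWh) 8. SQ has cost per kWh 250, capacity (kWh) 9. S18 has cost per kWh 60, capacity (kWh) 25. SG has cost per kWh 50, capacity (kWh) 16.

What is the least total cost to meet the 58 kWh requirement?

Fill from the cheapest supplier first.
Take 16 from SG at 50 ; need 42 more.
Take 25 from S18 at 60 ; need 17 more.
S1 at 100: take all 14 kWh ; 3 still needed.
SM at 170: take 3 of its 8 ; requirement met.
SQ: unused.
Cost = 16×50 + 25×60 + 14×100 + 3×170 = 4210.

4210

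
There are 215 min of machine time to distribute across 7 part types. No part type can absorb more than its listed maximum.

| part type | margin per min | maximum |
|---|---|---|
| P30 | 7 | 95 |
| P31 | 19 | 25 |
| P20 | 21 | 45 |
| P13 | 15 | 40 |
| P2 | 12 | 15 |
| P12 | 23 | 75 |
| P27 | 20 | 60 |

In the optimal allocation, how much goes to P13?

Rank by margin per min: P12 23 > P20 21 > P27 20 > P31 19 > P13 15 > P2 12 > P30 7.
P12 takes 75 to reach its cap of 75 ; 140 left.
P20: +45 to 45 (cap) ; 95 left.
P27 takes 60 to reach its cap of 60 ; 35 left.
P31: +25 to 25 (cap) ; 10 left.
Only 10 left; P13 takes them to reach 10.

10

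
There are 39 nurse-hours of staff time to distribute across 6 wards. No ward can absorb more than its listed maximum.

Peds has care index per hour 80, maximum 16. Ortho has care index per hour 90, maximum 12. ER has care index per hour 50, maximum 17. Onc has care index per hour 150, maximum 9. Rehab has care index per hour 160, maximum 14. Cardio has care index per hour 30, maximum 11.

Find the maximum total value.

4990

Order the wards by care index per hour: Rehab 160 > Onc 150 > Ortho 90 > Peds 80 > ER 50 > Cardio 30.
Rehab: +14 to 14 (cap) — 25 left.
Give Onc 9 to hit its cap of 9 — 16 left.
Ortho: +12 to 12 (cap) — 4 left.
Peds has room for 16 but only 4 remain, so it gets 4.
Total = 80×4 + 90×12 + 150×9 + 160×14 = 4990.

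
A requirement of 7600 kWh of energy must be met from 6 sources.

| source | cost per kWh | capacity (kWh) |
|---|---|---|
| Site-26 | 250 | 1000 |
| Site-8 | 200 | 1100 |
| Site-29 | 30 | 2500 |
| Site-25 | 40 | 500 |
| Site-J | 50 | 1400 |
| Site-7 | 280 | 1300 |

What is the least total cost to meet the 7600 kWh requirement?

943000

Cheapest first:
Site-29 (30): use full 2500 → 5100 kWh to go.
Take 500 from Site-25 at 40 → need 4600 more.
Site-J at 50: take all 1400 kWh → 3200 still needed.
Site-8 at 200: take all 1100 kWh → 2100 still needed.
Site-26 (250): use full 1000 → 1100 kWh to go.
Site-7 at 280: take 1100 of its 1300 → requirement met.
Cost = 2500×30 + 500×40 + 1400×50 + 1100×200 + 1000×250 + 1100×280 = 943000.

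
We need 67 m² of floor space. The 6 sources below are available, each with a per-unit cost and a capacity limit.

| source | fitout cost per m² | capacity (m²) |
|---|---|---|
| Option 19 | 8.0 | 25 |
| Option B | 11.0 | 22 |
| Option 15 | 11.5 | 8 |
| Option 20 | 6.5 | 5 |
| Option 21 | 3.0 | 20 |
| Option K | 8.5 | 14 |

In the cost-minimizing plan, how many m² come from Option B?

Cheapest first:
Take 20 from Option 21 at 3.0 ; need 47 more.
Option 20 (6.5): use full 5 ; 42 m² to go.
Option 19 at 8.0: take all 25 m² ; 17 still needed.
Option K at 8.5: take all 14 m² ; 3 still needed.
Option B at 11.0: take 3 of its 22 ; requirement met.
Option 15: unused.

3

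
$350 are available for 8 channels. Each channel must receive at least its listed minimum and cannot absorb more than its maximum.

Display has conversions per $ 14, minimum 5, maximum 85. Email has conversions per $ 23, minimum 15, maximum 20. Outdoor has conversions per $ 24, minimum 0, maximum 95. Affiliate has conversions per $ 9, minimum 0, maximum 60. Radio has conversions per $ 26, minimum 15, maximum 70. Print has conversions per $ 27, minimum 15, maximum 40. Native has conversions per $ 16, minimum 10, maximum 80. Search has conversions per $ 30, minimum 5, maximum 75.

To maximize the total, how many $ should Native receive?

45

Meeting every minimum uses 5+15+0+0+15+15+10+5 = 65 $, leaving 285.
Order the channels by conversions per $: Search 30 > Print 27 > Radio 26 > Outdoor 24 > Email 23 > Native 16 > Display 14 > Affiliate 9.
Search: +70 to 75 (cap) ; 215 left.
Print: +25 to 40 (cap) ; 190 left.
Give Radio 55 more to hit its cap of 70 ; 135 left.
Outdoor takes 95 more to reach its cap of 95 ; 40 left.
Email takes 5 more to reach its cap of 20 ; 35 left.
Native: +35 (room for 70) → 45. Pool exhausted.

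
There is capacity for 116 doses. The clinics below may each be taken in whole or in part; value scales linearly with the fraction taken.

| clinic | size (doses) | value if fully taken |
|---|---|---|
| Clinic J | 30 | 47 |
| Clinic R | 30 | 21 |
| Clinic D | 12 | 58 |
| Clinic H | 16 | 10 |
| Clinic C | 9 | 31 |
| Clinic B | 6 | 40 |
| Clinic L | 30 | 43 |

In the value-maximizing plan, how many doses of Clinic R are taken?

29

Sort by value density: Clinic B 40/6≈6.67, Clinic D 58/12≈4.83, Clinic C 31/9≈3.44, Clinic J 47/30≈1.57, Clinic L 43/30≈1.43, Clinic R 21/30≈0.7, Clinic H 10/16≈0.625.
Clinic B: take in full, 6 doses for value 40 — 110 left.
All 12 doses of Clinic D fit (value 58) — 98 remain.
Clinic C: take in full, 9 doses for value 31 — 89 left.
Clinic J: take in full, 30 doses for value 47 — 59 left.
Clinic L: take in full, 30 doses for value 43 — 29 left.
29 doses left: a 29/30 share of Clinic R gives 21×29/30 = 20.3.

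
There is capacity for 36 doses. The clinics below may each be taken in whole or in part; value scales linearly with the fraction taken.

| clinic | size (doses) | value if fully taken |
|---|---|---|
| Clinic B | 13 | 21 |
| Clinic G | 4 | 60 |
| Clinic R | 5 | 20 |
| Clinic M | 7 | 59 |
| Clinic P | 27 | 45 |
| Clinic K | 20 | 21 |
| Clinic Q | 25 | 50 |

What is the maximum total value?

179

Best value per unit of size first: Clinic G 60/4≈15, Clinic M 59/7≈8.43, Clinic R 20/5≈4, Clinic Q 50/25≈2, Clinic P 45/27≈1.67, Clinic B 21/13≈1.62, Clinic K 21/20≈1.05.
Take all of Clinic G (4 doses, value 60) — 32 doses left.
Clinic M: take in full, 7 doses for value 59 — 25 left.
All 5 doses of Clinic R fit (value 20) — 20 remain.
20 doses left: a 20/25 share of Clinic Q gives 50×20/25 = 40.
Total value = 179.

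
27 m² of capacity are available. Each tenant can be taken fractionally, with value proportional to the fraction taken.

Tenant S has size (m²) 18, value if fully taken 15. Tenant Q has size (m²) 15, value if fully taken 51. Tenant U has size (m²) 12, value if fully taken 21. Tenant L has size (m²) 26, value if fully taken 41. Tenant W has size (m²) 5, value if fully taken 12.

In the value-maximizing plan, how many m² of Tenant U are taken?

Rank by value-to-size ratio: Tenant Q 51/15≈3.4, Tenant W 12/5≈2.4, Tenant U 21/12≈1.75, Tenant L 41/26≈1.58, Tenant S 15/18≈0.833.
Take all of Tenant Q (15 m², value 51) — 12 m² left.
Tenant W: take in full, 5 m² for value 12 — 7 left.
Fill the last 7 m² with part of Tenant U: 7/12 of it earns 12.25.

7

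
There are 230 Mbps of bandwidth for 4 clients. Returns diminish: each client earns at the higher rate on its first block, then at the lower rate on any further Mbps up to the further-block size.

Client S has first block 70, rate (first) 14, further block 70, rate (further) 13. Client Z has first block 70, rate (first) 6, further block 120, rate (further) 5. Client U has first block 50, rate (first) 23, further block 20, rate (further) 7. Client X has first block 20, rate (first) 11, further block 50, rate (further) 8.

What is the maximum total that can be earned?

3420

Order all 8 blocks by rate: Client U/tier1 23 > Client S/tier1 14 > Client S/tier2 13 > Client X/tier1 11 > Client X/tier2 8 > Client U/tier2 7 > Client Z/tier1 6 > Client Z/tier2 5.
Fill Client U tier1 block (50 at 23) — 180 left.
Client S tier1 at 14: fill all 70 — 110 left.
Client S tier2 at 13: fill all 70 — 40 left.
Client X tier1 at 11: fill all 20 — 20 left.
Client X/tier2: +20 of 50 at 8; pool empty.
Total = 23×50 + 14×70 + 13×70 + 11×20 + 8×20 = 3420.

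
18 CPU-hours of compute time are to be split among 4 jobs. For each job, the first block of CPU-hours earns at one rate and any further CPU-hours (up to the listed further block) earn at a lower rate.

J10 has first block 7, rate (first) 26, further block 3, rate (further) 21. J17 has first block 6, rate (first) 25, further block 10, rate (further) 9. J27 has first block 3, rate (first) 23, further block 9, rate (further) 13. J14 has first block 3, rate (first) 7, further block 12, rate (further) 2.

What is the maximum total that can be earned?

443

Treat each block as its own option and order by rate: J10/tier1 26 > J17/tier1 25 > J27/tier1 23 > J10/tier2 21 > J27/tier2 13 > J17/tier2 9 > J14/tier1 7 > J14/tier2 2.
J10 tier1 at 26: fill all 7 ; 11 left.
Fill J17 tier1 block (6 at 25) ; 5 left.
J27 tier1 at 23: fill all 3 ; 2 left.
J10/tier2: +2 of 3 at 21; pool empty.
Total = 26×7 + 25×6 + 23×3 + 21×2 = 443.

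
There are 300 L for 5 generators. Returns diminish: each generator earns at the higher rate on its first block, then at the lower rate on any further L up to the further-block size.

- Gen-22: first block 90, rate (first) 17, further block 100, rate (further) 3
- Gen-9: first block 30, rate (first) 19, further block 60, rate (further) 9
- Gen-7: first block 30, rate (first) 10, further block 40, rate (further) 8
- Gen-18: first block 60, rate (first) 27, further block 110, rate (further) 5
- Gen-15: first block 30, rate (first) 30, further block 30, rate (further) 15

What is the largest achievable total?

5640

Treat each block as its own option and order by rate: Gen-15/T1 30 > Gen-18/T1 27 > Gen-9/T1 19 > Gen-22/T1 17 > Gen-15/T2 15 > Gen-7/T1 10 > Gen-9/T2 9 > Gen-7/T2 8 > Gen-18/T2 5 > Gen-22/T2 3.
Fill Gen-15 T1 block (30 at 30) — 270 left.
Gen-18/T1 (27): +60 — 210 left.
Fill Gen-9 T1 block (30 at 19) — 180 left.
Gen-22 T1 at 17: fill all 90 — 90 left.
Gen-15 T2 at 15: fill all 30 — 60 left.
Gen-7/T1 (10): +30 — 30 left.
Gen-9 T2 at 9: only 30 left, fill 30.
Total = 30×30 + 27×60 + 19×30 + 17×90 + 15×30 + 10×30 + 9×30 = 5640.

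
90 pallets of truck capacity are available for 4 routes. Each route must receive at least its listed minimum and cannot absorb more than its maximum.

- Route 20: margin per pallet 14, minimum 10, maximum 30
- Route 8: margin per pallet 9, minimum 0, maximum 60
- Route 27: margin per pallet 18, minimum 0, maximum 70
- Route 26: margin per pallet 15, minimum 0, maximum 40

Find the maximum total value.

Meeting every minimum uses 10+0+0+0 = 10 pallets, leaving 80.
Order the routes by margin per pallet: Route 27 18 > Route 26 15 > Route 20 14 > Route 8 9.
Route 27: +70 to 70 (cap) → 10 left.
Route 26 has room for 40 more but only 10 remain, so it gets 10.
Total = 14×10 + 18×70 + 15×10 = 1550.

1550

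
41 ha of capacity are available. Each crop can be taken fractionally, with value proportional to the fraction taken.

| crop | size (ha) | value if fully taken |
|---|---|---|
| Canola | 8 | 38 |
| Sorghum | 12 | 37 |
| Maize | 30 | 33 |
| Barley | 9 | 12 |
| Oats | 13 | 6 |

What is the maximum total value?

100.2

Sort by value density: Canola 38/8≈4.75, Sorghum 37/12≈3.08, Barley 12/9≈1.33, Maize 33/30≈1.1, Oats 6/13≈0.462.
All 8 ha of Canola fit (value 38) — 33 remain.
All 12 ha of Sorghum fit (value 37) — 21 remain.
All 9 ha of Barley fit (value 12) — 12 remain.
Only 12 ha remain; take 12/30 of Maize for value 33×12/30 = 13.2.
Total value = 100.2.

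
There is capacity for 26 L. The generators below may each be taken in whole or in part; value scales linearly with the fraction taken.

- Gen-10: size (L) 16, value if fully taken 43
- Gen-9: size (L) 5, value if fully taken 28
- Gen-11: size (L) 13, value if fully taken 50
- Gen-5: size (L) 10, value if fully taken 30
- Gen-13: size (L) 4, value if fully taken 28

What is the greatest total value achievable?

118

Best value per unit of size first: Gen-13 28/4≈7, Gen-9 28/5≈5.6, Gen-11 50/13≈3.85, Gen-5 30/10≈3, Gen-10 43/16≈2.69.
Take all of Gen-13 (4 L, value 28) → 22 L left.
All 5 L of Gen-9 fit (value 28) → 17 remain.
Gen-11: take in full, 13 L for value 50 → 4 left.
4 L left: a 4/10 share of Gen-5 gives 30×4/10 = 12.
Total value = 118.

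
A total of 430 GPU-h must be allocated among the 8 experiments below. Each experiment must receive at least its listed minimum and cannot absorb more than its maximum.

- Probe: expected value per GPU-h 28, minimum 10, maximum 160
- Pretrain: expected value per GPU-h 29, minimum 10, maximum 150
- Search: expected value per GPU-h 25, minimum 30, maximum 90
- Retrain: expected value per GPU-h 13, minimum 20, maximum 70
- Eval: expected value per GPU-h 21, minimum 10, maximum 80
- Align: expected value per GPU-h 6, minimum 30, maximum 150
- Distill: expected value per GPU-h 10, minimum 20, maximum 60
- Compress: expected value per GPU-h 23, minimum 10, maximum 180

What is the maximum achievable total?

10660

Meeting every minimum uses 10+10+30+20+10+30+20+10 = 140 GPU-h, leaving 290.
Order the experiments by expected value per GPU-h: Pretrain 29 > Probe 28 > Search 25 > Compress 23 > Eval 21 > Retrain 13 > Distill 10 > Align 6.
Pretrain takes 140 more to reach its cap of 150 → 150 left.
Probe takes 150 more to reach its cap of 160 → 0 left.
Total = 28×160 + 29×150 + 25×30 + 13×20 + 21×10 + 6×30 + 10×20 + 23×10 = 10660.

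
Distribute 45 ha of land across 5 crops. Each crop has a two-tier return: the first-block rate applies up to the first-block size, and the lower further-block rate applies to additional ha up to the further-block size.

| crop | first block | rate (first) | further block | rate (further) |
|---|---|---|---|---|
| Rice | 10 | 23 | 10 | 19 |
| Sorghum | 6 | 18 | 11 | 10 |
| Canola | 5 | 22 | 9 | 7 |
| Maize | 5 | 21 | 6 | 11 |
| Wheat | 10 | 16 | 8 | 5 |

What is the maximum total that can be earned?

Order all 10 blocks by rate: Rice/tier1 23 > Canola/tier1 22 > Maize/tier1 21 > Rice/tier2 19 > Sorghum/tier1 18 > Wheat/tier1 16 > Maize/tier2 11 > Sorghum/tier2 10 > Canola/tier2 7 > Wheat/tier2 5.
Rice/tier1 (23): +10 — 35 left.
Fill Canola tier1 block (5 at 22) — 30 left.
Fill Maize tier1 block (5 at 21) — 25 left.
Rice/tier2 (19): +10 — 15 left.
Sorghum tier1 at 18: fill all 6 — 9 left.
Wheat tier1 at 16: only 9 left, fill 9.
Total = 23×10 + 22×5 + 21×5 + 19×10 + 18×6 + 16×9 = 887.

887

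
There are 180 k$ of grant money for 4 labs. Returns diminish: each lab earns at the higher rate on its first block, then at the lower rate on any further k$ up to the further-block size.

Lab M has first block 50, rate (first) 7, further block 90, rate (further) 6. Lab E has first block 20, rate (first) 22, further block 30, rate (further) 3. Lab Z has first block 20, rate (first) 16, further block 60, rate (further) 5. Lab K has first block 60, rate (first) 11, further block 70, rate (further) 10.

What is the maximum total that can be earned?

Treat each block as its own option and order by rate: Lab E/first 22 > Lab Z/first 16 > Lab K/first 11 > Lab K/second 10 > Lab M/first 7 > Lab M/second 6 > Lab Z/second 5 > Lab E/second 3.
Lab E first at 22: fill all 20 → 160 left.
Lab Z/first (16): +20 → 140 left.
Fill Lab K first block (60 at 11) → 80 left.
Fill Lab K second block (70 at 10) → 10 left.
10 remain; put them into Lab M first at 7.
Total = 22×20 + 16×20 + 11×60 + 10×70 + 7×10 = 2190.

2190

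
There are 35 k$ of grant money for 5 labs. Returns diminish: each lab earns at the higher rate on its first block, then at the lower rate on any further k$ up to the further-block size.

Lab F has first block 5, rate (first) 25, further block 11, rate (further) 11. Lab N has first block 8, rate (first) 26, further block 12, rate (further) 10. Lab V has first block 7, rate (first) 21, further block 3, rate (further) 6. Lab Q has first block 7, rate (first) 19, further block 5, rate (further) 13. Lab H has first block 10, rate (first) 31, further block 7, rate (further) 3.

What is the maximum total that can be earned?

885

Rank every tier by rate: Lab H/T1 31 > Lab N/T1 26 > Lab F/T1 25 > Lab V/T1 21 > Lab Q/T1 19 > Lab Q/T2 13 > Lab F/T2 11 > Lab N/T2 10 > Lab V/T2 6 > Lab H/T2 3.
Lab H T1 at 31: fill all 10 → 25 left.
Lab N/T1 (26): +8 → 17 left.
Lab F/T1 (25): +5 → 12 left.
Lab V/T1 (21): +7 → 5 left.
5 remain; put them into Lab Q T1 at 19.
Total = 31×10 + 26×8 + 25×5 + 21×7 + 19×5 = 885.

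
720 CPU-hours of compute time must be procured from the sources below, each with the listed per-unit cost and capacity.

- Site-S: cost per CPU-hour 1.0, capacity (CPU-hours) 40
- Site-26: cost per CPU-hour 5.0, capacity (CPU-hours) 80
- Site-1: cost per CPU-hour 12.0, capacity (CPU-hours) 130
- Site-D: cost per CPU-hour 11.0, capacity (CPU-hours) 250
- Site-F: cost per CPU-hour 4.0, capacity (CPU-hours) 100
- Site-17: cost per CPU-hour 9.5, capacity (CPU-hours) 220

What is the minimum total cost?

6040

Fill from the cheapest source first.
Site-S (1.0): use full 40 → 680 CPU-hours to go.
Site-F at 4.0: take all 100 CPU-hours → 580 still needed.
Site-26 (5.0): use full 80 → 500 CPU-hours to go.
Take 220 from Site-17 at 9.5 → need 280 more.
Take 250 from Site-D at 11.0 → need 30 more.
Take 30 from Site-1 at 12.0 to finish.
Cost = 40×1.0 + 100×4.0 + 80×5.0 + 220×9.5 + 250×11.0 + 30×12.0 = 6040.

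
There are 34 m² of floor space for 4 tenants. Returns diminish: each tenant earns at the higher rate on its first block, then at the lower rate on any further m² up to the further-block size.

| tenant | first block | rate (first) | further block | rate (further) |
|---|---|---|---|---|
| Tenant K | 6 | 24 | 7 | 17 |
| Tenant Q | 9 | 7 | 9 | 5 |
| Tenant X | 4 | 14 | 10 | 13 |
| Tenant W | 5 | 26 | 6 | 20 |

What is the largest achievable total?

Rank every tier by rate: Tenant W/tier1 26 > Tenant K/tier1 24 > Tenant W/tier2 20 > Tenant K/tier2 17 > Tenant X/tier1 14 > Tenant X/tier2 13 > Tenant Q/tier1 7 > Tenant Q/tier2 5.
Tenant W/tier1 (26): +5 — 29 left.
Tenant K tier1 at 24: fill all 6 — 23 left.
Fill Tenant W tier2 block (6 at 20) — 17 left.
Tenant K tier2 at 17: fill all 7 — 10 left.
Fill Tenant X tier1 block (4 at 14) — 6 left.
Tenant X tier2 at 13: only 6 left, fill 6.
Total = 26×5 + 24×6 + 20×6 + 17×7 + 14×4 + 13×6 = 647.

647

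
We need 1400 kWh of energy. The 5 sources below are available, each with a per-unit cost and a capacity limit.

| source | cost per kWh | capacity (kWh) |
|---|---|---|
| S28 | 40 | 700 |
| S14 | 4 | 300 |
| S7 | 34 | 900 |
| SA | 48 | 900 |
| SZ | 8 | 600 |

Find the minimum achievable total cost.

Use sources in increasing cost order.
S14 (4): use full 300 → 1100 kWh to go.
SZ at 8: take all 600 kWh → 500 still needed.
S7 at 34: take 500 of its 900 → requirement met.
S28, SA: unused.
Cost = 300×4 + 600×8 + 500×34 = 23000.

23000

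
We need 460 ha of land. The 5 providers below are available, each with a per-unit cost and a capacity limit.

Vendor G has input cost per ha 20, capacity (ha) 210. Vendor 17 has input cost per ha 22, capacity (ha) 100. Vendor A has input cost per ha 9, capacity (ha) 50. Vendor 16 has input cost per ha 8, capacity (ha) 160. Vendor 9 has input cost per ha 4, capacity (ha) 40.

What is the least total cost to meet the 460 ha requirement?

Use providers in increasing cost order.
Take 40 from Vendor 9 at 4 ; need 420 more.
Vendor 16 at 8: take all 160 ha ; 260 still needed.
Take 50 from Vendor A at 9 ; need 210 more.
Vendor G (20): use full 210 ; 0 ha to go.
Vendor 17: unused.
Cost = 40×4 + 160×8 + 50×9 + 210×20 = 6090.

6090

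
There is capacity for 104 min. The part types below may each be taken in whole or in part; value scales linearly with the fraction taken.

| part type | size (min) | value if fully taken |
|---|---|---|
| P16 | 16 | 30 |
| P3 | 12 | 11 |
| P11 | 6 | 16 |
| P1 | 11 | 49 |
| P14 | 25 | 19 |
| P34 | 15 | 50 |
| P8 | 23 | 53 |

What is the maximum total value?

224.96

Best value per unit of size first: P1 49/11≈4.45, P34 50/15≈3.33, P11 16/6≈2.67, P8 53/23≈2.3, P16 30/16≈1.88, P3 11/12≈0.917, P14 19/25≈0.76.
P1: take in full, 11 min for value 49 → 93 left.
Take all of P34 (15 min, value 50) → 78 min left.
P11: take in full, 6 min for value 16 → 72 left.
Take all of P8 (23 min, value 53) → 49 min left.
Take all of P16 (16 min, value 30) → 33 min left.
Take all of P3 (12 min, value 11) → 21 min left.
21 min left: a 21/25 share of P14 gives 19×21/25 = 15.96.
Total value = 224.96.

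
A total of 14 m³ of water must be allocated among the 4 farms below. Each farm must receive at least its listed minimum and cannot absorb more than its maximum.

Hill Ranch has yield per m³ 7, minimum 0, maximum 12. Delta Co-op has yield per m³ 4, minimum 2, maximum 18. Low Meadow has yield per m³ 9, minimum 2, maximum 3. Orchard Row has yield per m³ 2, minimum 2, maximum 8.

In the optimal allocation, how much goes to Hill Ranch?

Meeting every minimum uses 0+2+2+2 = 6 m³, leaving 8.
Rank by yield per m³: Low Meadow 9 > Hill Ranch 7 > Delta Co-op 4 > Orchard Row 2.
Low Meadow: +1 to 3 (cap) — 7 left.
Only 7 left; Hill Ranch takes them to reach 7.

7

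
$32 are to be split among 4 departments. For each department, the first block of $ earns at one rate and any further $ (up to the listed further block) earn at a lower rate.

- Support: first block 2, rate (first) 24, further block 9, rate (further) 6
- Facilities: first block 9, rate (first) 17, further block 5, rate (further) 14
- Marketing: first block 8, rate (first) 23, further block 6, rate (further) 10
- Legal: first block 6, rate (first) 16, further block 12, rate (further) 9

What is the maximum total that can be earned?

571

Order all 8 blocks by rate: Support/first 24 > Marketing/first 23 > Facilities/first 17 > Legal/first 16 > Facilities/second 14 > Marketing/second 10 > Legal/second 9 > Support/second 6.
Support first at 24: fill all 2 — 30 left.
Fill Marketing first block (8 at 23) — 22 left.
Facilities/first (17): +9 — 13 left.
Legal/first (16): +6 — 7 left.
Facilities second at 14: fill all 5 — 2 left.
Marketing/second: +2 of 6 at 10; pool empty.
Total = 24×2 + 23×8 + 17×9 + 16×6 + 14×5 + 10×2 = 571.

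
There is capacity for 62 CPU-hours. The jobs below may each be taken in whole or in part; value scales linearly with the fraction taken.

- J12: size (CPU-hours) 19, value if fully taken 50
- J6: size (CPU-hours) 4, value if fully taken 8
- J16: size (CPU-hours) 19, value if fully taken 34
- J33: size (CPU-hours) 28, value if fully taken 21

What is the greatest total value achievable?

Rank by value-to-size ratio: J12 50/19≈2.63, J6 8/4≈2, J16 34/19≈1.79, J33 21/28≈0.75.
J12: take in full, 19 CPU-hours for value 50 — 43 left.
Take all of J6 (4 CPU-hours, value 8) — 39 CPU-hours left.
Take all of J16 (19 CPU-hours, value 34) — 20 CPU-hours left.
Only 20 CPU-hours remain; take 20/28 of J33 for value 21×20/28 = 15.
Total value = 107.

107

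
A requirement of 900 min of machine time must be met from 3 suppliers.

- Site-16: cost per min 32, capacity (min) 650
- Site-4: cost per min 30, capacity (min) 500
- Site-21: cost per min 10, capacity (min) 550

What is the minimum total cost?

16000

Fill from the cheapest supplier first.
Site-21 (10): use full 550 — 350 min to go.
Site-4 (30): take the remaining 350 — done.
Site-16: unused.
Cost = 550×10 + 350×30 = 16000.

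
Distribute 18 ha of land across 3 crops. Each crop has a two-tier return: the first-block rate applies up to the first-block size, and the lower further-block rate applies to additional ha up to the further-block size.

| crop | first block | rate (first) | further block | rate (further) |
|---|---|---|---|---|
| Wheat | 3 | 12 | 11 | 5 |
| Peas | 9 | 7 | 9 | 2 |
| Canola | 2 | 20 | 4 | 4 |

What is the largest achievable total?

Order all 6 blocks by rate: Canola/tier1 20 > Wheat/tier1 12 > Peas/tier1 7 > Wheat/tier2 5 > Canola/tier2 4 > Peas/tier2 2.
Fill Canola tier1 block (2 at 20) → 16 left.
Wheat/tier1 (12): +3 → 13 left.
Peas/tier1 (7): +9 → 4 left.
Wheat/tier2: +4 of 11 at 5; pool empty.
Total = 20×2 + 12×3 + 7×9 + 5×4 = 159.

159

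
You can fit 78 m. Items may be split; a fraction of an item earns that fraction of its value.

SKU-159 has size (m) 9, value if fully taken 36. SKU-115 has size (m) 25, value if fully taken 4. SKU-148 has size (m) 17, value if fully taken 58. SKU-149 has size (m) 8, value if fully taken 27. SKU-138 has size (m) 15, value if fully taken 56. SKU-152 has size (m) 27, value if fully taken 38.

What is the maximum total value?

215.32

Best value per unit of size first: SKU-159 36/9≈4, SKU-138 56/15≈3.73, SKU-148 58/17≈3.41, SKU-149 27/8≈3.38, SKU-152 38/27≈1.41, SKU-115 4/25≈0.16.
SKU-159: take in full, 9 m for value 36 ; 69 left.
SKU-138: take in full, 15 m for value 56 ; 54 left.
Take all of SKU-148 (17 m, value 58) ; 37 m left.
SKU-149: take in full, 8 m for value 27 ; 29 left.
SKU-152: take in full, 27 m for value 38 ; 2 left.
2 m left: a 2/25 share of SKU-115 gives 4×2/25 = 0.32.
Total value = 215.32.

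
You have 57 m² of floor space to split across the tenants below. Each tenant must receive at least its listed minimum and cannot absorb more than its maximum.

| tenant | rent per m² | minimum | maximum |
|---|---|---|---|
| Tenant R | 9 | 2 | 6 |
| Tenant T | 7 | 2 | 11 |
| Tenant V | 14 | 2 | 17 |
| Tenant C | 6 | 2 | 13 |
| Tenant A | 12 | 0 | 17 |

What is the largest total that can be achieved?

609

Meeting every minimum uses 2+2+2+2+0 = 8 m², leaving 49.
Rank by rent per m²: Tenant V 14 > Tenant A 12 > Tenant R 9 > Tenant T 7 > Tenant C 6.
Tenant V takes 15 more to reach its cap of 17 — 34 left.
Give Tenant A 17 more to hit its cap of 17 — 17 left.
Give Tenant R 4 more to hit its cap of 6 — 13 left.
Tenant T takes 9 more to reach its cap of 11 — 4 left.
Tenant C has room for 11 more but only 4 remain, so it gets 6.
Total = 9×6 + 7×11 + 14×17 + 6×6 + 12×17 = 609.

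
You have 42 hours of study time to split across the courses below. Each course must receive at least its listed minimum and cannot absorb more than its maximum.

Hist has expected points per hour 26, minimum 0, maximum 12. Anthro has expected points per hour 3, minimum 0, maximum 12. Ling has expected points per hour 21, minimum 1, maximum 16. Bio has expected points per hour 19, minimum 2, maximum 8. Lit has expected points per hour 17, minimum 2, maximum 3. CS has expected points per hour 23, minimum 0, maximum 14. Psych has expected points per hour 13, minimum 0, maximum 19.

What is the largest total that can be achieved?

Meeting every minimum uses 0+0+1+2+2+0+0 = 5 hours, leaving 37.
Highest expected points per hour first: Hist 26 > CS 23 > Ling 21 > Bio 19 > Lit 17 > Psych 13 > Anthro 3.
Give Hist 12 more to hit its cap of 12 — 25 left.
CS: +14 to 14 (cap) — 11 left.
Only 11 left; Ling takes them to reach 12.
Total = 26×12 + 21×12 + 19×2 + 17×2 + 23×14 = 958.

958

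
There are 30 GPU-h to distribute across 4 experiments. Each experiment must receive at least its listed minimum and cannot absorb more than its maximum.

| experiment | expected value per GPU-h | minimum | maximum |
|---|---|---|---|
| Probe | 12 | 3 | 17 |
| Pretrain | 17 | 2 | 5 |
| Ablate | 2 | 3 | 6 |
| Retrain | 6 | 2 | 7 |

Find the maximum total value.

Meeting every minimum uses 3+2+3+2 = 10 GPU-h, leaving 20.
Highest expected value per GPU-h first: Pretrain 17 > Probe 12 > Retrain 6 > Ablate 2.
Pretrain takes 3 more to reach its cap of 5 ; 17 left.
Probe: +14 to 17 (cap) ; 3 left.
Retrain has room for 5 more but only 3 remain, so it gets 5.
Total = 12×17 + 17×5 + 2×3 + 6×5 = 325.

325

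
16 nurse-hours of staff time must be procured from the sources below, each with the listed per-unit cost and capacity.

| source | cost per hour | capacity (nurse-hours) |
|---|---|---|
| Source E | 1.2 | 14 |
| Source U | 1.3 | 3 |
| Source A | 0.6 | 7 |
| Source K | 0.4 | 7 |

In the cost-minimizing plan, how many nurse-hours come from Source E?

Fill from the cheapest source first.
Take 7 from Source K at 0.4 → need 9 more.
Source A at 0.6: take all 7 nurse-hours → 2 still needed.
Source E (1.2): take the remaining 2 → done.
Source U: unused.

2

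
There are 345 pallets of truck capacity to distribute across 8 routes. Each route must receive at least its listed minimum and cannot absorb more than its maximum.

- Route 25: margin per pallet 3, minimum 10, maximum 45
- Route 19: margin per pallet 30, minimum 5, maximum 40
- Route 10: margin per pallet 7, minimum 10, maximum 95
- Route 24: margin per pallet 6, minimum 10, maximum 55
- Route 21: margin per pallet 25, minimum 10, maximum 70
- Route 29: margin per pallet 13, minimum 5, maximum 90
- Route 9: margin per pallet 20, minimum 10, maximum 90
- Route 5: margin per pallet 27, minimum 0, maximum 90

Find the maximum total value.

7665

Meeting every minimum uses 10+5+10+10+10+5+10+0 = 60 pallets, leaving 285.
Order the routes by margin per pallet: Route 19 30 > Route 5 27 > Route 21 25 > Route 9 20 > Route 29 13 > Route 10 7 > Route 24 6 > Route 25 3.
Give Route 19 35 more to hit its cap of 40 → 250 left.
Route 5: +90 to 90 (cap) → 160 left.
Route 21: +60 to 70 (cap) → 100 left.
Route 9 takes 80 more to reach its cap of 90 → 20 left.
Only 20 left; Route 29 takes them to reach 25.
Total = 3×10 + 30×40 + 7×10 + 6×10 + 25×70 + 13×25 + 20×90 + 27×90 = 7665.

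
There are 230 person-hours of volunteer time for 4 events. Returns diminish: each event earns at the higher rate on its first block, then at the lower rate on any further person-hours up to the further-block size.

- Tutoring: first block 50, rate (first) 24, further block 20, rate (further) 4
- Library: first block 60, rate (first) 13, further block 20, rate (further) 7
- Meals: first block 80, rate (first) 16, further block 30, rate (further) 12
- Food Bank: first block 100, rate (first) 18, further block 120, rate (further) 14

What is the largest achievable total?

Treat each block as its own option and order by rate: Tutoring/T1 24 > Food Bank/T1 18 > Meals/T1 16 > Food Bank/T2 14 > Library/T1 13 > Meals/T2 12 > Library/T2 7 > Tutoring/T2 4.
Tutoring T1 at 24: fill all 50 — 180 left.
Fill Food Bank T1 block (100 at 18) — 80 left.
Meals/T1 (16): +80 — 0 left.
Total = 24×50 + 18×100 + 16×80 = 4280.

4280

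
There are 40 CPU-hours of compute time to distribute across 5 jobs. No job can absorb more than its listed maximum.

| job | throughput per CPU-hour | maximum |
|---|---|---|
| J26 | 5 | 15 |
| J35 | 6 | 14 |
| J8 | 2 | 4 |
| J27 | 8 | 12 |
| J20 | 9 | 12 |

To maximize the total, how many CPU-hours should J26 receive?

Rank by throughput per CPU-hour: J20 9 > J27 8 > J35 6 > J26 5 > J8 2.
J20: +12 to 12 (cap) — 28 left.
J27: +12 to 12 (cap) — 16 left.
J35: +14 to 14 (cap) — 2 left.
Only 2 left; J26 takes them to reach 2.

2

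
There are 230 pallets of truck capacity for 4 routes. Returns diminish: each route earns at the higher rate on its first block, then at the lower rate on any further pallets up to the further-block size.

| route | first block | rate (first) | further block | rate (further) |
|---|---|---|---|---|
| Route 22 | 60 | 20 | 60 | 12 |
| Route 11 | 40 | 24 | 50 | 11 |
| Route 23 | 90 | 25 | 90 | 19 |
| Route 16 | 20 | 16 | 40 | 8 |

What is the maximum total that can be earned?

5170

Order all 8 blocks by rate: Route 23/T1 25 > Route 11/T1 24 > Route 22/T1 20 > Route 23/T2 19 > Route 16/T1 16 > Route 22/T2 12 > Route 11/T2 11 > Route 16/T2 8.
Fill Route 23 T1 block (90 at 25) → 140 left.
Fill Route 11 T1 block (40 at 24) → 100 left.
Fill Route 22 T1 block (60 at 20) → 40 left.
40 remain; put them into Route 23 T2 at 19.
Total = 25×90 + 24×40 + 20×60 + 19×40 = 5170.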